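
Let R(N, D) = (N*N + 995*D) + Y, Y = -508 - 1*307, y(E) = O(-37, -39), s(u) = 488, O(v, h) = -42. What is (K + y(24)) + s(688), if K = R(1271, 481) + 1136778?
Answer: 3230445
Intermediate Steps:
y(E) = -42
Y = -815 (Y = -508 - 307 = -815)
R(N, D) = -815 + N² + 995*D (R(N, D) = (N*N + 995*D) - 815 = (N² + 995*D) - 815 = -815 + N² + 995*D)
K = 3229999 (K = (-815 + 1271² + 995*481) + 1136778 = (-815 + 1615441 + 478595) + 1136778 = 2093221 + 1136778 = 3229999)
(K + y(24)) + s(688) = (3229999 - 42) + 488 = 3229957 + 488 = 3230445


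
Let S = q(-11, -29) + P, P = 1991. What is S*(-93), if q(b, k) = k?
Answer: -182466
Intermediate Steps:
S = 1962 (S = -29 + 1991 = 1962)
S*(-93) = 1962*(-93) = -182466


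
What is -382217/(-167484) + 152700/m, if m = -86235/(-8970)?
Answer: 15295931831933/962865516 ≈ 15886.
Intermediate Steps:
m = 5749/598 (m = -86235*(-1/8970) = 5749/598 ≈ 9.6137)
-382217/(-167484) + 152700/m = -382217/(-167484) + 152700/(5749/598) = -382217*(-1/167484) + 152700*(598/5749) = 382217/167484 + 91314600/5749 = 15295931831933/962865516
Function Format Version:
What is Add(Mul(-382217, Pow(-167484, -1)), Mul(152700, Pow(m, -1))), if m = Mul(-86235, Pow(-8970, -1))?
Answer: Rational(15295931831933, 962865516) ≈ 15886.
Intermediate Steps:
m = Rational(5749, 598) (m = Mul(-86235, Rational(-1, 8970)) = Rational(5749, 598) ≈ 9.6137)
Add(Mul(-382217, Pow(-167484, -1)), Mul(152700, Pow(m, -1))) = Add(Mul(-382217, Pow(-167484, -1)), Mul(152700, Pow(Rational(5749, 598), -1))) = Add(Mul(-382217, Rational(-1, 167484)), Mul(152700, Rational(598, 5749))) = Add(Rational(382217, 167484), Rational(91314600, 5749)) = Rational(15295931831933, 962865516)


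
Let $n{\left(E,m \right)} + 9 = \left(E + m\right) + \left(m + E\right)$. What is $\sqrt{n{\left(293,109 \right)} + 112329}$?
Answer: $2 \sqrt{28281} \approx 336.34$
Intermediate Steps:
$n{\left(E,m \right)} = -9 + 2 E + 2 m$ ($n{\left(E,m \right)} = -9 + \left(\left(E + m\right) + \left(m + E\right)\right) = -9 + \left(\left(E + m\right) + \left(E + m\right)\right) = -9 + \left(2 E + 2 m\right) = -9 + 2 E + 2 m$)
$\sqrt{n{\left(293,109 \right)} + 112329} = \sqrt{\left(-9 + 2 \cdot 293 + 2 \cdot 109\right) + 112329} = \sqrt{\left(-9 + 586 + 218\right) + 112329} = \sqrt{795 + 112329} = \sqrt{113124} = 2 \sqrt{28281}$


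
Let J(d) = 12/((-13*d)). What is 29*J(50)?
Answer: -174/325 ≈ -0.53538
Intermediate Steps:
J(d) = -12/(13*d) (J(d) = 12*(-1/(13*d)) = -12/(13*d))
29*J(50) = 29*(-12/13/50) = 29*(-12/13*1/50) = 29*(-6/325) = -174/325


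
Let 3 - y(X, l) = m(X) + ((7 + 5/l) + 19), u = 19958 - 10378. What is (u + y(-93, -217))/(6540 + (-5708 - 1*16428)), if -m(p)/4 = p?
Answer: -996575/1692166 ≈ -0.58893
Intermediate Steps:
u = 9580
m(p) = -4*p
y(X, l) = -23 - 5/l + 4*X (y(X, l) = 3 - (-4*X + ((7 + 5/l) + 19)) = 3 - (-4*X + (26 + 5/l)) = 3 - (26 - 4*X + 5/l) = 3 + (-26 - 5/l + 4*X) = -23 - 5/l + 4*X)
(u + y(-93, -217))/(6540 + (-5708 - 1*16428)) = (9580 + (-23 - 5/(-217) + 4*(-93)))/(6540 + (-5708 - 1*16428)) = (9580 + (-23 - 5*(-1/217) - 372))/(6540 + (-5708 - 16428)) = (9580 + (-23 + 5/217 - 372))/(6540 - 22136) = (9580 - 85710/217)/(-15596) = (1993150/217)*(-1/15596) = -996575/1692166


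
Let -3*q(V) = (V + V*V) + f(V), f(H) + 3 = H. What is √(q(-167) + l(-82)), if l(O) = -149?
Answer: 3*I*√1037 ≈ 96.607*I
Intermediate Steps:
f(H) = -3 + H
q(V) = 1 - 2*V/3 - V²/3 (q(V) = -((V + V*V) + (-3 + V))/3 = -((V + V²) + (-3 + V))/3 = -(-3 + V² + 2*V)/3 = 1 - 2*V/3 - V²/3)
√(q(-167) + l(-82)) = √((1 - ⅔*(-167) - ⅓*(-167)²) - 149) = √((1 + 334/3 - ⅓*27889) - 149) = √((1 + 334/3 - 27889/3) - 149) = √(-9184 - 149) = √(-9333) = 3*I*√1037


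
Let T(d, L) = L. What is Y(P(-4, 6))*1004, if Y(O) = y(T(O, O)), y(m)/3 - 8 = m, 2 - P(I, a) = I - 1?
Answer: 45180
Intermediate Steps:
P(I, a) = 3 - I (P(I, a) = 2 - (I - 1) = 2 - (-1 + I) = 2 + (1 - I) = 3 - I)
y(m) = 24 + 3*m
Y(O) = 24 + 3*O
Y(P(-4, 6))*1004 = (24 + 3*(3 - 1*(-4)))*1004 = (24 + 3*(3 + 4))*1004 = (24 + 3*7)*1004 = (24 + 21)*1004 = 45*1004 = 45180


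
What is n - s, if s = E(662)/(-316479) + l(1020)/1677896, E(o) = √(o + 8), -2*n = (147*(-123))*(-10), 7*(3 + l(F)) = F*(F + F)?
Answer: -1061833395939/11745272 + √670/316479 ≈ -90405.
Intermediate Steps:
l(F) = -3 + 2*F²/7 (l(F) = -3 + (F*(F + F))/7 = -3 + (F*(2*F))/7 = -3 + (2*F²)/7 = -3 + 2*F²/7)
n = -90405 (n = -147*(-123)*(-10)/2 = -(-18081)*(-10)/2 = -½*180810 = -90405)
E(o) = √(8 + o)
s = 2080779/11745272 - √670/316479 (s = √(8 + 662)/(-316479) + (-3 + (2/7)*1020²)/1677896 = √670*(-1/316479) + (-3 + (2/7)*1040400)*(1/1677896) = -√670/316479 + (-3 + 2080800/7)*(1/1677896) = -√670/316479 + (2080779/7)*(1/1677896) = -√670/316479 + 2080779/11745272 = 2080779/11745272 - √670/316479 ≈ 0.17708)
n - s = -90405 - (2080779/11745272 - √670/316479) = -90405 + (-2080779/11745272 + √670/316479) = -1061833395939/11745272 + √670/316479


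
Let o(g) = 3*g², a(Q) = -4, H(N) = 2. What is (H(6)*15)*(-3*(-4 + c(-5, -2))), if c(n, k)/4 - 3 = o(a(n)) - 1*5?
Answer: -16200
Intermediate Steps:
c(n, k) = 184 (c(n, k) = 12 + 4*(3*(-4)² - 1*5) = 12 + 4*(3*16 - 5) = 12 + 4*(48 - 5) = 12 + 4*43 = 12 + 172 = 184)
(H(6)*15)*(-3*(-4 + c(-5, -2))) = (2*15)*(-3*(-4 + 184)) = 30*(-3*180) = 30*(-540) = -16200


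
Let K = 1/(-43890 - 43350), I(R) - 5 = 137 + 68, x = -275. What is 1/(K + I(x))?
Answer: 87240/18320399 ≈ 0.0047619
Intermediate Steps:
I(R) = 210 (I(R) = 5 + (137 + 68) = 5 + 205 = 210)
K = -1/87240 (K = 1/(-87240) = -1/87240 ≈ -1.1463e-5)
1/(K + I(x)) = 1/(-1/87240 + 210) = 1/(18320399/87240) = 87240/18320399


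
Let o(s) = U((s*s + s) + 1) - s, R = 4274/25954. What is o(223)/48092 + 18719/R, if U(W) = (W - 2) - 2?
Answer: 5841222401529/51386302 ≈ 1.1367e+5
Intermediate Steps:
R = 2137/12977 (R = 4274*(1/25954) = 2137/12977 ≈ 0.16468)
U(W) = -4 + W (U(W) = (-2 + W) - 2 = -4 + W)
o(s) = -3 + s² (o(s) = (-4 + ((s*s + s) + 1)) - s = (-4 + ((s² + s) + 1)) - s = (-4 + ((s + s²) + 1)) - s = (-4 + (1 + s + s²)) - s = (-3 + s + s²) - s = -3 + s²)
o(223)/48092 + 18719/R = (-3 + 223²)/48092 + 18719/(2137/12977) = (-3 + 49729)*(1/48092) + 18719*(12977/2137) = 49726*(1/48092) + 242916463/2137 = 24863/24046 + 242916463/2137 = 5841222401529/51386302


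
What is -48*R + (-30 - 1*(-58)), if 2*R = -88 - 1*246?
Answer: 8044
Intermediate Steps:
R = -167 (R = (-88 - 1*246)/2 = (-88 - 246)/2 = (½)*(-334) = -167)
-48*R + (-30 - 1*(-58)) = -48*(-167) + (-30 - 1*(-58)) = 8016 + (-30 + 58) = 8016 + 28 = 8044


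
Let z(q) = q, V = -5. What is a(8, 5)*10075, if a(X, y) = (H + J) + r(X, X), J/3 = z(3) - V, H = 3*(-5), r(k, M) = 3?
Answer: 120900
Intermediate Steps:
H = -15
J = 24 (J = 3*(3 - 1*(-5)) = 3*(3 + 5) = 3*8 = 24)
a(X, y) = 12 (a(X, y) = (-15 + 24) + 3 = 9 + 3 = 12)
a(8, 5)*10075 = 12*10075 = 120900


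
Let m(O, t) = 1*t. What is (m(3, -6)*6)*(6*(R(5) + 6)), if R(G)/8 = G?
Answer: -9936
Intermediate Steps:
m(O, t) = t
R(G) = 8*G
(m(3, -6)*6)*(6*(R(5) + 6)) = (-6*6)*(6*(8*5 + 6)) = -216*(40 + 6) = -216*46 = -36*276 = -9936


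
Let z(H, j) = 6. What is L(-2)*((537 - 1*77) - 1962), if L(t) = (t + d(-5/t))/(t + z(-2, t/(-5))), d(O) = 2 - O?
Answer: 3755/4 ≈ 938.75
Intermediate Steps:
L(t) = (2 + t + 5/t)/(6 + t) (L(t) = (t + (2 - (-5)/t))/(t + 6) = (t + (2 + 5/t))/(6 + t) = (2 + t + 5/t)/(6 + t))
L(-2)*((537 - 1*77) - 1962) = ((5 - 2*(2 - 2))/((-2)*(6 - 2)))*((537 - 1*77) - 1962) = (-1/2*(5 - 2*0)/4)*((537 - 77) - 1962) = (-1/2*1/4*(5 + 0))*(460 - 1962) = -1/2*1/4*5*(-1502) = -5/8*(-1502) = 3755/4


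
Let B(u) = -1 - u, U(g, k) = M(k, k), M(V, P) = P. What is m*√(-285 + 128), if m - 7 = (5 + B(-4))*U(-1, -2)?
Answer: -9*I*√157 ≈ -112.77*I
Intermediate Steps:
U(g, k) = k
m = -9 (m = 7 + (5 + (-1 - 1*(-4)))*(-2) = 7 + (5 + (-1 + 4))*(-2) = 7 + (5 + 3)*(-2) = 7 + 8*(-2) = 7 - 16 = -9)
m*√(-285 + 128) = -9*√(-285 + 128) = -9*I*√157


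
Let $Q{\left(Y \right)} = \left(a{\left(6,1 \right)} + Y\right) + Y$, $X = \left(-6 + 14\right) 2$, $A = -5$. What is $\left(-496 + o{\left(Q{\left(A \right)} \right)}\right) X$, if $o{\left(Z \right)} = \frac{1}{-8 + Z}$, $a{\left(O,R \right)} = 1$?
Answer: $- \frac{134928}{17} \approx -7936.9$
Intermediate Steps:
$X = 16$ ($X = 8 \cdot 2 = 16$)
$Q{\left(Y \right)} = 1 + 2 Y$ ($Q{\left(Y \right)} = \left(1 + Y\right) + Y = 1 + 2 Y$)
$\left(-496 + o{\left(Q{\left(A \right)} \right)}\right) X = \left(-496 + \frac{1}{-8 + \left(1 + 2 \left(-5\right)\right)}\right) 16 = \left(-496 + \frac{1}{-8 + \left(1 - 10\right)}\right) 16 = \left(-496 + \frac{1}{-8 - 9}\right) 16 = \left(-496 + \frac{1}{-17}\right) 16 = \left(-496 - \frac{1}{17}\right) 16 = \left(- \frac{8433}{17}\right) 16 = - \frac{134928}{17}$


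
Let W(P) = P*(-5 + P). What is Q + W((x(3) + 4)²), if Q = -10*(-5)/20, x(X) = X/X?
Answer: 1005/2 ≈ 502.50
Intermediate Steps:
x(X) = 1
Q = 5/2 (Q = 50*(1/20) = 5/2 ≈ 2.5000)
Q + W((x(3) + 4)²) = 5/2 + (1 + 4)²*(-5 + (1 + 4)²) = 5/2 + 5²*(-5 + 5²) = 5/2 + 25*(-5 + 25) = 5/2 + 25*20 = 5/2 + 500 = 1005/2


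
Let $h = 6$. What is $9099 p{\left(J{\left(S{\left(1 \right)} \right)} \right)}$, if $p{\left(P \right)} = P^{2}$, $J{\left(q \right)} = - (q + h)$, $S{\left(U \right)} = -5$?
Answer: $9099$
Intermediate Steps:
$J{\left(q \right)} = -6 - q$ ($J{\left(q \right)} = - (q + 6) = - (6 + q) = -6 - q$)
$9099 p{\left(J{\left(S{\left(1 \right)} \right)} \right)} = 9099 \left(-6 - -5\right)^{2} = 9099 \left(-6 + 5\right)^{2} = 9099 \left(-1\right)^{2} = 9099 \cdot 1 = 9099$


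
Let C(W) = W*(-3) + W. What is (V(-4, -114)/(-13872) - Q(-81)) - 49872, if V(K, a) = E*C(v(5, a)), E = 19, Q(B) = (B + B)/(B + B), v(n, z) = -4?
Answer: -86479801/1734 ≈ -49873.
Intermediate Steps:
Q(B) = 1 (Q(B) = (2*B)/((2*B)) = (2*B)*(1/(2*B)) = 1)
C(W) = -2*W (C(W) = -3*W + W = -2*W)
V(K, a) = 152 (V(K, a) = 19*(-2*(-4)) = 19*8 = 152)
(V(-4, -114)/(-13872) - Q(-81)) - 49872 = (152/(-13872) - 1*1) - 49872 = (152*(-1/13872) - 1) - 49872 = (-19/1734 - 1) - 49872 = -1753/1734 - 49872 = -86479801/1734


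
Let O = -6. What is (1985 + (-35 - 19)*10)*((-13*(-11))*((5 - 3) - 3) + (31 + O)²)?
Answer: 696490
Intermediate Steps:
(1985 + (-35 - 19)*10)*((-13*(-11))*((5 - 3) - 3) + (31 + O)²) = (1985 + (-35 - 19)*10)*((-13*(-11))*((5 - 3) - 3) + (31 - 6)²) = (1985 - 54*10)*(143*(2 - 3) + 25²) = (1985 - 540)*(143*(-1) + 625) = 1445*(-143 + 625) = 1445*482 = 696490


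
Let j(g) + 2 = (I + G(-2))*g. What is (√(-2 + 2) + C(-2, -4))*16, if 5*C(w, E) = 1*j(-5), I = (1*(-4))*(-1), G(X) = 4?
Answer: -672/5 ≈ -134.40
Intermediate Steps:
I = 4 (I = -4*(-1) = 4)
j(g) = -2 + 8*g (j(g) = -2 + (4 + 4)*g = -2 + 8*g)
C(w, E) = -42/5 (C(w, E) = (1*(-2 + 8*(-5)))/5 = (1*(-2 - 40))/5 = (1*(-42))/5 = (⅕)*(-42) = -42/5)
(√(-2 + 2) + C(-2, -4))*16 = (√(-2 + 2) - 42/5)*16 = (√0 - 42/5)*16 = (0 - 42/5)*16 = -42/5*16 = -672/5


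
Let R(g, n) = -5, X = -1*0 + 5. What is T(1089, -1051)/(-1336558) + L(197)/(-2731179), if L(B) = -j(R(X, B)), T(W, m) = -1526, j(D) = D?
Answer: 19087598/16744858449 ≈ 0.0011399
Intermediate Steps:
X = 5 (X = 0 + 5 = 5)
L(B) = 5 (L(B) = -1*(-5) = 5)
T(1089, -1051)/(-1336558) + L(197)/(-2731179) = -1526/(-1336558) + 5/(-2731179) = -1526*(-1/1336558) + 5*(-1/2731179) = 7/6131 - 5/2731179 = 19087598/16744858449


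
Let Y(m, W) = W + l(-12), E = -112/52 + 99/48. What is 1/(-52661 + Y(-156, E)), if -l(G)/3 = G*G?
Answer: -208/11043363 ≈ -1.8835e-5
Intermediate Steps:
l(G) = -3*G² (l(G) = -3*G*G = -3*G²)
E = -19/208 (E = -112*1/52 + 99*(1/48) = -28/13 + 33/16 = -19/208 ≈ -0.091346)
Y(m, W) = -432 + W (Y(m, W) = W - 3*(-12)² = W - 3*144 = W - 432 = -432 + W)
1/(-52661 + Y(-156, E)) = 1/(-52661 + (-432 - 19/208)) = 1/(-52661 - 89875/208) = 1/(-11043363/208) = -208/11043363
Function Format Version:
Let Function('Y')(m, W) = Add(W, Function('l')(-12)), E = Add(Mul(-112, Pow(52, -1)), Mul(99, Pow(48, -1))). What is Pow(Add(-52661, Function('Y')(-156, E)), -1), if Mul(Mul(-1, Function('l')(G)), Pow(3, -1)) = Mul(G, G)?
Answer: Rational(-208, 11043363) ≈ -1.8835e-5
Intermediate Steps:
Function('l')(G) = Mul(-3, Pow(G, 2)) (Function('l')(G) = Mul(-3, Mul(G, G)) = Mul(-3, Pow(G, 2)))
E = Rational(-19, 208) (E = Add(Mul(-112, Rational(1, 52)), Mul(99, Rational(1, 48))) = Add(Rational(-28, 13), Rational(33, 16)) = Rational(-19, 208) ≈ -0.091346)
Function('Y')(m, W) = Add(-432, W) (Function('Y')(m, W) = Add(W, Mul(-3, Pow(-12, 2))) = Add(W, Mul(-3, 144)) = Add(W, -432) = Add(-432, W))
Pow(Add(-52661, Function('Y')(-156, E)), -1) = Pow(Add(-52661, Add(-432, Rational(-19, 208))), -1) = Pow(Add(-52661, Rational(-89875, 208)), -1) = Pow(Rational(-11043363, 208), -1) = Rational(-208, 11043363)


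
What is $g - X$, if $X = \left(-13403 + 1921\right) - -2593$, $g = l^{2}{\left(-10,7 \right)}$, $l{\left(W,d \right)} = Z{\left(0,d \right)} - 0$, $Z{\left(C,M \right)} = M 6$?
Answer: $10653$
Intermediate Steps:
$Z{\left(C,M \right)} = 6 M$
$l{\left(W,d \right)} = 6 d$ ($l{\left(W,d \right)} = 6 d - 0 = 6 d + 0 = 6 d$)
$g = 1764$ ($g = \left(6 \cdot 7\right)^{2} = 42^{2} = 1764$)
$X = -8889$ ($X = -11482 + \left(2632 - 39\right) = -11482 + 2593 = -8889$)
$g - X = 1764 - -8889 = 1764 + 8889 = 10653$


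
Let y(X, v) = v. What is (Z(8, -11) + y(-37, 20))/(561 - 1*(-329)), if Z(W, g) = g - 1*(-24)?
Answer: 33/890 ≈ 0.037079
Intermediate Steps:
Z(W, g) = 24 + g (Z(W, g) = g + 24 = 24 + g)
(Z(8, -11) + y(-37, 20))/(561 - 1*(-329)) = ((24 - 11) + 20)/(561 - 1*(-329)) = (13 + 20)/(561 + 329) = 33/890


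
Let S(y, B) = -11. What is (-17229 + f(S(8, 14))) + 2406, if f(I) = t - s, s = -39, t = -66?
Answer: -14850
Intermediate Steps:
f(I) = -27 (f(I) = -66 - 1*(-39) = -66 + 39 = -27)
(-17229 + f(S(8, 14))) + 2406 = (-17229 - 27) + 2406 = -17256 + 2406 = -14850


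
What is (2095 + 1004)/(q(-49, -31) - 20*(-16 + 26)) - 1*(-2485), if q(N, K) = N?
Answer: 205222/83 ≈ 2472.6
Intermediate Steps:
(2095 + 1004)/(q(-49, -31) - 20*(-16 + 26)) - 1*(-2485) = (2095 + 1004)/(-49 - 20*(-16 + 26)) - 1*(-2485) = 3099/(-49 - 20*10) + 2485 = 3099/(-49 - 200) + 2485 = 3099/(-249) + 2485 = 3099*(-1/249) + 2485 = -1033/83 + 2485 = 205222/83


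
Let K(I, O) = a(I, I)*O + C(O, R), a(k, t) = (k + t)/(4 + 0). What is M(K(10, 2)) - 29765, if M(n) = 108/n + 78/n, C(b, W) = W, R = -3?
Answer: -208169/7 ≈ -29738.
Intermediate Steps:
a(k, t) = k/4 + t/4 (a(k, t) = (k + t)/4 = (k + t)*(¼) = k/4 + t/4)
K(I, O) = -3 + I*O/2 (K(I, O) = (I/4 + I/4)*O - 3 = (I/2)*O - 3 = I*O/2 - 3 = -3 + I*O/2)
M(n) = 186/n
M(K(10, 2)) - 29765 = 186/(-3 + (½)*10*2) - 29765 = 186/(-3 + 10) - 29765 = 186/7 - 29765 = -208169/7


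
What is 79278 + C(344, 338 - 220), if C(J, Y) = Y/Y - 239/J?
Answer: 27271737/344 ≈ 79278.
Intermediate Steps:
C(J, Y) = 1 - 239/J
79278 + C(344, 338 - 220) = 79278 + (-239 + 344)/344 = 79278 + (1/344)*105 = 79278 + 105/344 = 27271737/344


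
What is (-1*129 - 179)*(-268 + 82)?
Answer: 57288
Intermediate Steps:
(-1*129 - 179)*(-268 + 82) = (-129 - 179)*(-186) = -308*(-186) = 57288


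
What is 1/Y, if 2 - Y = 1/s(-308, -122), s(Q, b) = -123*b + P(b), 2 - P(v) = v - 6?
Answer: 15136/30271 ≈ 0.50002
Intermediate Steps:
P(v) = 8 - v (P(v) = 2 - (v - 6) = 2 - (-6 + v) = 2 + (6 - v) = 8 - v)
s(Q, b) = 8 - 124*b (s(Q, b) = -123*b + (8 - b) = 8 - 124*b)
Y = 30271/15136 (Y = 2 - 1/(8 - 124*(-122)) = 2 - 1/(8 + 15128) = 2 - 1/15136 = 30271/15136 ≈ 1.9999)
1/Y = 1/(30271/15136) = 15136/30271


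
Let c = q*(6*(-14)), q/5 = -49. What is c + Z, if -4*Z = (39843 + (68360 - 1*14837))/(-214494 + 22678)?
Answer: 7895193243/383632 ≈ 20580.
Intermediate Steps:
q = -245 (q = 5*(-49) = -245)
Z = 46683/383632 (Z = -(39843 + (68360 - 1*14837))/(4*(-214494 + 22678)) = -(39843 + (68360 - 14837))/(4*(-191816)) = -(39843 + 53523)*(-1)/(4*191816) = -46683*(-1)/(2*191816) = -1/4*(-46683/95908) = 46683/383632 ≈ 0.12169)
c = 20580 (c = -1470*(-14) = -245*(-84) = 20580)
c + Z = 20580 + 46683/383632 = 7895193243/383632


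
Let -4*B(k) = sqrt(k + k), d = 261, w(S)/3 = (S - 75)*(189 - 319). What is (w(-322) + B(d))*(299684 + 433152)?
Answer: 113464997880 - 549627*sqrt(58) ≈ 1.1346e+11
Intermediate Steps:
w(S) = 29250 - 390*S (w(S) = 3*((S - 75)*(189 - 319)) = 3*((-75 + S)*(-130)) = 3*(9750 - 130*S) = 29250 - 390*S)
B(k) = -sqrt(2)*sqrt(k)/4 (B(k) = -sqrt(k + k)/4 = -sqrt(2)*sqrt(k)/4)
(w(-322) + B(d))*(299684 + 433152) = ((29250 - 390*(-322)) - sqrt(2)*sqrt(261)/4)*(299684 + 433152) = ((29250 + 125580) - sqrt(2)*3*sqrt(29)/4)*732836 = (154830 - 3*sqrt(58)/4)*732836 = 113464997880 - 549627*sqrt(58)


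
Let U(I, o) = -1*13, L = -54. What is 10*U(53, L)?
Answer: -130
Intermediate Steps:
U(I, o) = -13
10*U(53, L) = 10*(-13) = -130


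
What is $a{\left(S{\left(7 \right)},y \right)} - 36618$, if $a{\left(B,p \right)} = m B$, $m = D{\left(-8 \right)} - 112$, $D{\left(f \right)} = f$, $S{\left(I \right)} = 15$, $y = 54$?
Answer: $-38418$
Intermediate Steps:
$m = -120$ ($m = -8 - 112 = -120$)
$a{\left(B,p \right)} = - 120 B$
$a{\left(S{\left(7 \right)},y \right)} - 36618 = \left(-120\right) 15 - 36618 = -1800 - 36618 = -38418$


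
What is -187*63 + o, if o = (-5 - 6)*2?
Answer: -11803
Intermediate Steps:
o = -22 (o = -11*2 = -22)
-187*63 + o = -187*63 - 22 = -11781 - 22 = -11803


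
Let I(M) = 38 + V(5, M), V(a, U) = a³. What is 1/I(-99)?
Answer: 1/163 ≈ 0.0061350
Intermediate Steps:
I(M) = 163 (I(M) = 38 + 5³ = 38 + 125 = 163)
1/I(-99) = 1/163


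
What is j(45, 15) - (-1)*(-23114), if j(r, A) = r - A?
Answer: -23084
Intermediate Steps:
j(45, 15) - (-1)*(-23114) = (45 - 1*15) - (-1)*(-23114) = (45 - 15) - 1*23114 = 30 - 23114 = -23084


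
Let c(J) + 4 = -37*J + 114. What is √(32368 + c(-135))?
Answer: √37473 ≈ 193.58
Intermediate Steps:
c(J) = 110 - 37*J (c(J) = -4 + (-37*J + 114) = -4 + (114 - 37*J) = 110 - 37*J)
√(32368 + c(-135)) = √(32368 + (110 - 37*(-135))) = √(32368 + (110 + 4995)) = √(32368 + 5105) = √37473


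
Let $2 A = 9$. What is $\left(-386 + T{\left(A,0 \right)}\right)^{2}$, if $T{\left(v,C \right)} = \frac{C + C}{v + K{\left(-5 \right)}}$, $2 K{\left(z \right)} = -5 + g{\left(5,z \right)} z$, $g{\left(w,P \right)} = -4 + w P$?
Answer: $148996$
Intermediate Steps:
$A = \frac{9}{2}$ ($A = \frac{1}{2} \cdot 9 = \frac{9}{2} \approx 4.5$)
$g{\left(w,P \right)} = -4 + P w$
$K{\left(z \right)} = - \frac{5}{2} + \frac{z \left(-4 + 5 z\right)}{2}$ ($K{\left(z \right)} = \frac{-5 + \left(-4 + z 5\right) z}{2} = \frac{-5 + \left(-4 + 5 z\right) z}{2} = \frac{-5 + z \left(-4 + 5 z\right)}{2} = - \frac{5}{2} + \frac{z \left(-4 + 5 z\right)}{2}$)
$T{\left(v,C \right)} = \frac{2 C}{70 + v}$ ($T{\left(v,C \right)} = \frac{C + C}{v - \left(\frac{5}{2} + \frac{5 \left(-4 + 5 \left(-5\right)\right)}{2}\right)} = \frac{2 C}{v - \left(\frac{5}{2} + \frac{5 \left(-4 - 25\right)}{2}\right)} = \frac{2 C}{v - \left(\frac{5}{2} + \frac{5}{2} \left(-29\right)\right)} = \frac{2 C}{v + \left(- \frac{5}{2} + \frac{145}{2}\right)} = \frac{2 C}{v + 70} = \frac{2 C}{70 + v}$)
$\left(-386 + T{\left(A,0 \right)}\right)^{2} = \left(-386 + 2 \cdot 0 \frac{1}{70 + \frac{9}{2}}\right)^{2} = \left(-386 + 2 \cdot 0 \frac{1}{\frac{149}{2}}\right)^{2} = \left(-386 + 2 \cdot 0 \cdot \frac{2}{149}\right)^{2} = \left(-386 + 0\right)^{2} = \left(-386\right)^{2} = 148996$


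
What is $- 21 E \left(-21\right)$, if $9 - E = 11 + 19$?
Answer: $-9261$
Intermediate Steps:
$E = -21$ ($E = 9 - \left(11 + 19\right) = 9 - 30 = -21$)
$- 21 E \left(-21\right) = \left(-21\right) \left(-21\right) \left(-21\right) = 441 \left(-21\right) = -9261$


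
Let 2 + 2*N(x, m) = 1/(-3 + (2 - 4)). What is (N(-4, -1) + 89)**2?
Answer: 772641/100 ≈ 7726.4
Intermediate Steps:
N(x, m) = -11/10 (N(x, m) = -1 + 1/(2*(-3 + (2 - 4))) = -1 + 1/(2*(-3 - 2)) = -1 + (1/2)/(-5) = -1 + (1/2)*(-1/5) = -1 - 1/10 = -11/10)
(N(-4, -1) + 89)**2 = (-11/10 + 89)**2 = (879/10)**2 = 772641/100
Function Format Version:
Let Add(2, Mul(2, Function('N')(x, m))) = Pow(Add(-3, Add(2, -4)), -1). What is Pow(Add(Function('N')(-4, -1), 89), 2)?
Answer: Rational(772641, 100) ≈ 7726.4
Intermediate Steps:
Function('N')(x, m) = Rational(-11, 10) (Function('N')(x, m) = Add(-1, Mul(Rational(1, 2), Pow(Add(-3, Add(2, -4)), -1))) = Add(-1, Mul(Rational(1, 2), Pow(Add(-3, -2), -1))) = Add(-1, Mul(Rational(1, 2), Pow(-5, -1))) = Add(-1, Mul(Rational(1, 2), Rational(-1, 5))) = Add(-1, Rational(-1, 10)) = Rational(-11, 10))
Pow(Add(Function('N')(-4, -1), 89), 2) = Pow(Add(Rational(-11, 10), 89), 2) = Pow(Rational(879, 10), 2) = Rational(772641, 100)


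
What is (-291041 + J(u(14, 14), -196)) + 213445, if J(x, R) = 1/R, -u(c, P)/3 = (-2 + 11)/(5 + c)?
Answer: -15208817/196 ≈ -77596.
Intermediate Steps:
u(c, P) = -27/(5 + c) (u(c, P) = -3*(-2 + 11)/(5 + c) = -27/(5 + c))
(-291041 + J(u(14, 14), -196)) + 213445 = (-291041 + 1/(-196)) + 213445 = (-291041 - 1/196) + 213445 = -57044037/196 + 213445 = -15208817/196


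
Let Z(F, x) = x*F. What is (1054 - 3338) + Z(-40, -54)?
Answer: -124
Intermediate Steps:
Z(F, x) = F*x
(1054 - 3338) + Z(-40, -54) = (1054 - 3338) - 40*(-54) = -2284 + 2160 = -124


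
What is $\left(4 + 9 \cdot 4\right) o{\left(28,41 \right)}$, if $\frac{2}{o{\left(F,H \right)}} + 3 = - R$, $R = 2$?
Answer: $-16$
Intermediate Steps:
$o{\left(F,H \right)} = - \frac{2}{5}$ ($o{\left(F,H \right)} = \frac{2}{-3 - 2} = \frac{2}{-5} = 2 \left(- \frac{1}{5}\right) = - \frac{2}{5}$)
$\left(4 + 9 \cdot 4\right) o{\left(28,41 \right)} = \left(4 + 9 \cdot 4\right) \left(- \frac{2}{5}\right) = \left(4 + 36\right) \left(- \frac{2}{5}\right) = 40 \left(- \frac{2}{5}\right) = -16$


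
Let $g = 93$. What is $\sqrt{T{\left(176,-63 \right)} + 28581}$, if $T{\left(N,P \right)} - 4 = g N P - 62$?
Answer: $i \sqrt{1002661} \approx 1001.3 i$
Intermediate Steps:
$T{\left(N,P \right)} = -58 + 93 N P$ ($T{\left(N,P \right)} = 4 + \left(93 N P - 62\right) = 4 + \left(-62 + 93 N P\right) = -58 + 93 N P$)
$\sqrt{T{\left(176,-63 \right)} + 28581} = \sqrt{\left(-58 + 93 \cdot 176 \left(-63\right)\right) + 28581} = \sqrt{\left(-58 - 1031184\right) + 28581} = \sqrt{-1031242 + 28581} = \sqrt{-1002661} = i \sqrt{1002661}$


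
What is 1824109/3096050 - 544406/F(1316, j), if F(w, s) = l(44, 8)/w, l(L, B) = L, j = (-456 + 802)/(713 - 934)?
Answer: -554532176517501/34056550 ≈ -1.6283e+7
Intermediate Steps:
j = -346/221 (j = 346/(-221) = 346*(-1/221) = -346/221 ≈ -1.5656)
F(w, s) = 44/w
1824109/3096050 - 544406/F(1316, j) = 1824109/3096050 - 544406/(44/1316) = 1824109*(1/3096050) - 544406/(44*(1/1316)) = 1824109/3096050 - 544406/11/329 = 1824109/3096050 - 544406*329/11 = 1824109/3096050 - 179109574/11 = -554532176517501/34056550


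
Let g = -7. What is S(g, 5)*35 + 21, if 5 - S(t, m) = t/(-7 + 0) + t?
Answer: 406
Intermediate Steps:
S(t, m) = 5 - 6*t/7 (S(t, m) = 5 - (t/(-7 + 0) + t) = 5 - (t/(-7) + t) = 5 - (-t/7 + t) = 5 - 6*t/7)
S(g, 5)*35 + 21 = (5 - 6/7*(-7))*35 + 21 = (5 + 6)*35 + 21 = 11*35 + 21 = 385 + 21 = 406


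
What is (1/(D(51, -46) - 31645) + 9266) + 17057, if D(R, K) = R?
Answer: 831648861/31594 ≈ 26323.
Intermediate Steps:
(1/(D(51, -46) - 31645) + 9266) + 17057 = (1/(51 - 31645) + 9266) + 17057 = (1/(-31594) + 9266) + 17057 = (-1/31594 + 9266) + 17057 = 292750003/31594 + 17057 = 831648861/31594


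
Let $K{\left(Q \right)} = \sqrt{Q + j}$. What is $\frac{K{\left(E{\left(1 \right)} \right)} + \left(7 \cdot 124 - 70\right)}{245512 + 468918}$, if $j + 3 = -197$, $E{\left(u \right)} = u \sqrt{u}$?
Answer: $\frac{399}{357215} + \frac{i \sqrt{199}}{714430} \approx 0.001117 + 1.9745 \cdot 10^{-5} i$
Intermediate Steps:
$E{\left(u \right)} = u^{\frac{3}{2}}$
$j = -200$ ($j = -3 - 197 = -200$)
$K{\left(Q \right)} = \sqrt{-200 + Q}$ ($K{\left(Q \right)} = \sqrt{Q - 200} = \sqrt{-200 + Q}$)
$\frac{K{\left(E{\left(1 \right)} \right)} + \left(7 \cdot 124 - 70\right)}{245512 + 468918} = \frac{\sqrt{-200 + 1^{\frac{3}{2}}} + \left(7 \cdot 124 - 70\right)}{245512 + 468918} = \frac{\sqrt{-200 + 1} + \left(868 - 70\right)}{714430} = \left(\sqrt{-199} + 798\right) \frac{1}{714430} = \left(i \sqrt{199} + 798\right) \frac{1}{714430} = \left(798 + i \sqrt{199}\right) \frac{1}{714430} = \frac{399}{357215} + \frac{i \sqrt{199}}{714430}$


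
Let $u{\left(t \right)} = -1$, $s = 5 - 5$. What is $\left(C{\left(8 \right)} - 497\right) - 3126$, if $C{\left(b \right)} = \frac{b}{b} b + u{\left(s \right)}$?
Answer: $-3616$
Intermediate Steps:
$s = 0$ ($s = 5 - 5 = 0$)
$C{\left(b \right)} = -1 + b$ ($C{\left(b \right)} = \frac{b}{b} b - 1 = 1 b - 1 = b - 1 = -1 + b$)
$\left(C{\left(8 \right)} - 497\right) - 3126 = \left(\left(-1 + 8\right) - 497\right) - 3126 = \left(7 - 497\right) - 3126 = -490 - 3126 = -3616$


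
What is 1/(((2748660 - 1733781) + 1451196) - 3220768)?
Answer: -1/754693 ≈ -1.3250e-6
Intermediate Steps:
1/(((2748660 - 1733781) + 1451196) - 3220768) = 1/((1014879 + 1451196) - 3220768) = 1/(2466075 - 3220768) = 1/(-754693) = -1/754693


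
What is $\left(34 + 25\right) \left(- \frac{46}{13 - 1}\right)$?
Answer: $- \frac{1357}{6} \approx -226.17$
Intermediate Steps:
$\left(34 + 25\right) \left(- \frac{46}{13 - 1}\right) = 59 \left(- \frac{46}{12}\right) = 59 \left(\left(-46\right) \frac{1}{12}\right) = 59 \left(- \frac{23}{6}\right) = - \frac{1357}{6}$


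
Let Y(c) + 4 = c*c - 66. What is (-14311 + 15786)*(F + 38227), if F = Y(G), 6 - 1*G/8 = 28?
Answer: 101971175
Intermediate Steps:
G = -176 (G = 48 - 8*28 = 48 - 224 = -176)
Y(c) = -70 + c² (Y(c) = -4 + (c*c - 66) = -4 + (c² - 66) = -4 + (-66 + c²) = -70 + c²)
F = 30906 (F = -70 + (-176)² = -70 + 30976 = 30906)
(-14311 + 15786)*(F + 38227) = (-14311 + 15786)*(30906 + 38227) = 1475*69133 = 101971175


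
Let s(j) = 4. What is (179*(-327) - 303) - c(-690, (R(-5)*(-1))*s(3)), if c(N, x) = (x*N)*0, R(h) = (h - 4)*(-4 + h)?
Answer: -58836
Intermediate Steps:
R(h) = (-4 + h)² (R(h) = (-4 + h)*(-4 + h) = (-4 + h)²)
c(N, x) = 0 (c(N, x) = (N*x)*0 = 0)
(179*(-327) - 303) - c(-690, (R(-5)*(-1))*s(3)) = (179*(-327) - 303) - 1*0 = (-58533 - 303) + 0 = -58836 + 0 = -58836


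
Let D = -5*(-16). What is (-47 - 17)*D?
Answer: -5120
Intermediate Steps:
D = 80
(-47 - 17)*D = (-47 - 17)*80 = -64*80 = -5120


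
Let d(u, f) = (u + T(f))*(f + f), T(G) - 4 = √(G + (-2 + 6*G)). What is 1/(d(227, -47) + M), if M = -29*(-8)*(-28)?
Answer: I/(2*(-14105*I + 47*√331)) ≈ -3.5319e-5 + 2.1411e-6*I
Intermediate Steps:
T(G) = 4 + √(-2 + 7*G) (T(G) = 4 + √(G + (-2 + 6*G)) = 4 + √(-2 + 7*G))
M = -6496 (M = 232*(-28) = -6496)
d(u, f) = 2*f*(4 + u + √(-2 + 7*f)) (d(u, f) = (u + (4 + √(-2 + 7*f)))*(f + f) = (4 + u + √(-2 + 7*f))*(2*f) = 2*f*(4 + u + √(-2 + 7*f)))
1/(d(227, -47) + M) = 1/(2*(-47)*(4 + 227 + √(-2 + 7*(-47))) - 6496) = 1/(2*(-47)*(4 + 227 + √(-2 - 329)) - 6496) = 1/(2*(-47)*(4 + 227 + √(-331)) - 6496) = 1/(2*(-47)*(4 + 227 + I*√331) - 6496) = 1/(2*(-47)*(231 + I*√331) - 6496) = 1/((-21714 - 94*I*√331) - 6496) = 1/(-28210 - 94*I*√331)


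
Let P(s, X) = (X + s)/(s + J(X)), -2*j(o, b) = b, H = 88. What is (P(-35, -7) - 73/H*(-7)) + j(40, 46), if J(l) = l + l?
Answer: -10063/616 ≈ -16.336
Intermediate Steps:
J(l) = 2*l
j(o, b) = -b/2
P(s, X) = (X + s)/(s + 2*X)
(P(-35, -7) - 73/H*(-7)) + j(40, 46) = ((-7 - 35)/(-35 + 2*(-7)) - 73/88*(-7)) - ½*46 = (-42/(-35 - 14) - 73*1/88*(-7)) - 23 = (-42/(-49) - 73/88*(-7)) - 23 = (-1/49*(-42) + 511/88) - 23 = (6/7 + 511/88) - 23 = 4105/616 - 23 = -10063/616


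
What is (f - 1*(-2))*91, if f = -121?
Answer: -10829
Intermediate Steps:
(f - 1*(-2))*91 = (-121 - 1*(-2))*91 = (-121 + 2)*91 = -119*91 = -10829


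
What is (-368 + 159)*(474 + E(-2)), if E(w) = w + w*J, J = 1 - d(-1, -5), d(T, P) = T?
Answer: -97812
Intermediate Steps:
J = 2 (J = 1 - 1*(-1) = 1 + 1 = 2)
E(w) = 3*w (E(w) = w + w*2 = w + 2*w = 3*w)
(-368 + 159)*(474 + E(-2)) = (-368 + 159)*(474 + 3*(-2)) = -209*(474 - 6) = -209*468 = -97812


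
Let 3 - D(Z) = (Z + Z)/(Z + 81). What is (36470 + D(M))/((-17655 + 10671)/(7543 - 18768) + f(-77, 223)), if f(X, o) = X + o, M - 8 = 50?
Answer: 56906607975/228770926 ≈ 248.75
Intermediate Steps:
M = 58 (M = 8 + 50 = 58)
D(Z) = 3 - 2*Z/(81 + Z) (D(Z) = 3 - (Z + Z)/(Z + 81) = 3 - 2*Z/(81 + Z))
(36470 + D(M))/((-17655 + 10671)/(7543 - 18768) + f(-77, 223)) = (36470 + (243 + 58)/(81 + 58))/((-17655 + 10671)/(7543 - 18768) + (-77 + 223)) = (36470 + 301/139)/(-6984/(-11225) + 146) = (36470 + (1/139)*301)/(-6984*(-1/11225) + 146) = (36470 + 301/139)/(6984/11225 + 146) = 5069631/(139*(1645834/11225)) = (5069631/139)*(11225/1645834) = 56906607975/228770926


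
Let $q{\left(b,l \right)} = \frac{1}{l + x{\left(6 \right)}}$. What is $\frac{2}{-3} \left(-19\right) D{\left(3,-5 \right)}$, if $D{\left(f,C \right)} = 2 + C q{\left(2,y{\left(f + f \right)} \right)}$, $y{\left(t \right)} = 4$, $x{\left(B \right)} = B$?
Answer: $19$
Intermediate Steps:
$q{\left(b,l \right)} = \frac{1}{6 + l}$ ($q{\left(b,l \right)} = \frac{1}{l + 6} = \frac{1}{6 + l}$)
$D{\left(f,C \right)} = 2 + \frac{C}{10}$ ($D{\left(f,C \right)} = 2 + \frac{C}{6 + 4} = 2 + \frac{C}{10}$)
$\frac{2}{-3} \left(-19\right) D{\left(3,-5 \right)} = \frac{2}{-3} \left(-19\right) \left(2 + \frac{1}{10} \left(-5\right)\right) = 2 \left(- \frac{1}{3}\right) \left(-19\right) \left(2 - \frac{1}{2}\right) = \left(- \frac{2}{3}\right) \left(-19\right) \frac{3}{2} = \frac{38}{3} \cdot \frac{3}{2} = 19$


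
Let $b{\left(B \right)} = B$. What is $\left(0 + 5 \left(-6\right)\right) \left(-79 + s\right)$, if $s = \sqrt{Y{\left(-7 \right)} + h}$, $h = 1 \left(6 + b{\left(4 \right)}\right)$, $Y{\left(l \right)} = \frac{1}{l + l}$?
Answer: $2370 - \frac{15 \sqrt{1946}}{7} \approx 2275.5$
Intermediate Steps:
$Y{\left(l \right)} = \frac{1}{2 l}$
$h = 10$ ($h = 1 \left(6 + 4\right) = 1 \cdot 10 = 10$)
$s = \frac{\sqrt{1946}}{14}$ ($s = \sqrt{\frac{1}{2 \left(-7\right)} + 10} = \sqrt{\frac{1}{2} \left(- \frac{1}{7}\right) + 10} = \sqrt{- \frac{1}{14} + 10} = \sqrt{\frac{139}{14}} = \frac{\sqrt{1946}}{14} \approx 3.151$)
$\left(0 + 5 \left(-6\right)\right) \left(-79 + s\right) = \left(0 + 5 \left(-6\right)\right) \left(-79 + \frac{\sqrt{1946}}{14}\right) = \left(0 - 30\right) \left(-79 + \frac{\sqrt{1946}}{14}\right) = - 30 \left(-79 + \frac{\sqrt{1946}}{14}\right) = 2370 - \frac{15 \sqrt{1946}}{7}$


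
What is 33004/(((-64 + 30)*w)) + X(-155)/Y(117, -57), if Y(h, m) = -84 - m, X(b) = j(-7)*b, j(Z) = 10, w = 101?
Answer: 2215796/46359 ≈ 47.796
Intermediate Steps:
X(b) = 10*b
33004/(((-64 + 30)*w)) + X(-155)/Y(117, -57) = 33004/(((-64 + 30)*101)) + (10*(-155))/(-84 - 1*(-57)) = 33004/((-34*101)) - 1550/(-84 + 57) = 33004/(-3434) - 1550/(-27) = 33004*(-1/3434) - 1550*(-1/27) = -16502/1717 + 1550/27 = 2215796/46359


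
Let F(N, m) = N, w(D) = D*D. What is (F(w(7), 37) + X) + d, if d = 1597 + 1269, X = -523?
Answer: 2392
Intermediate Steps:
w(D) = D²
d = 2866
(F(w(7), 37) + X) + d = (7² - 523) + 2866 = (49 - 523) + 2866 = -474 + 2866 = 2392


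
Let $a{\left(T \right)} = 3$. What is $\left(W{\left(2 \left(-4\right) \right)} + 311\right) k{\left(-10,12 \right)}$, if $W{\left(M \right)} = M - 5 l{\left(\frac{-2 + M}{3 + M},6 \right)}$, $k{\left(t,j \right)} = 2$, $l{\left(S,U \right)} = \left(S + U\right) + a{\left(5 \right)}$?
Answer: $496$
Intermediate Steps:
$l{\left(S,U \right)} = 3 + S + U$ ($l{\left(S,U \right)} = \left(S + U\right) + 3 = 3 + S + U$)
$W{\left(M \right)} = -45 + M - \frac{5 \left(-2 + M\right)}{3 + M}$ ($W{\left(M \right)} = M - 5 \left(3 + \frac{-2 + M}{3 + M} + 6\right) = M - 5 \left(9 + \frac{-2 + M}{3 + M}\right) = M - \left(45 + \frac{5 \left(-2 + M\right)}{3 + M}\right) = -45 + M - \frac{5 \left(-2 + M\right)}{3 + M}$)
$\left(W{\left(2 \left(-4\right) \right)} + 311\right) k{\left(-10,12 \right)} = \left(\frac{-125 + \left(2 \left(-4\right)\right)^{2} - 47 \cdot 2 \left(-4\right)}{3 + 2 \left(-4\right)} + 311\right) 2 = \left(\frac{-125 + \left(-8\right)^{2} - -376}{3 - 8} + 311\right) 2 = \left(\frac{-125 + 64 + 376}{-5} + 311\right) 2 = \left(\left(- \frac{1}{5}\right) 315 + 311\right) 2 = \left(-63 + 311\right) 2 = 248 \cdot 2 = 496$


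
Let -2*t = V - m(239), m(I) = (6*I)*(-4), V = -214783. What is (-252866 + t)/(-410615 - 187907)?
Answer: 296685/1197044 ≈ 0.24785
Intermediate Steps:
m(I) = -24*I
t = 209047/2 (t = -(-214783 - (-24)*239)/2 = -(-214783 - 1*(-5736))/2 = -(-214783 + 5736)/2 = -1/2*(-209047) = 209047/2 ≈ 1.0452e+5)
(-252866 + t)/(-410615 - 187907) = (-252866 + 209047/2)/(-410615 - 187907) = -296685/2/(-598522) = -296685/2*(-1/598522) = 296685/1197044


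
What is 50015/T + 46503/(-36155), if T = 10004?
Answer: 1343076313/361694620 ≈ 3.7133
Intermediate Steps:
50015/T + 46503/(-36155) = 50015/10004 + 46503/(-36155) = 50015*(1/10004) + 46503*(-1/36155) = 50015/10004 - 46503/36155 = 1343076313/361694620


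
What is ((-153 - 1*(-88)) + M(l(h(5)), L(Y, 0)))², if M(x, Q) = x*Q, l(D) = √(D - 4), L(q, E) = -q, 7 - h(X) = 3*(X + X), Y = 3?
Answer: 3982 + 1170*I*√3 ≈ 3982.0 + 2026.5*I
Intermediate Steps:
h(X) = 7 - 6*X (h(X) = 7 - 3*(X + X) = 7 - 3*2*X = 7 - 6*X)
l(D) = √(-4 + D)
M(x, Q) = Q*x
((-153 - 1*(-88)) + M(l(h(5)), L(Y, 0)))² = ((-153 - 1*(-88)) + (-1*3)*√(-4 + (7 - 6*5)))² = ((-153 + 88) - 3*√(-4 + (7 - 30)))² = (-65 - 3*√(-4 - 23))² = (-65 - 9*I*√3)²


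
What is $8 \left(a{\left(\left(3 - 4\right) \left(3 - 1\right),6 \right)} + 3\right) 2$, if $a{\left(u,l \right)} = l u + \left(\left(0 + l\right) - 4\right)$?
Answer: $-112$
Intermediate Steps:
$a{\left(u,l \right)} = -4 + l + l u$ ($a{\left(u,l \right)} = l u + \left(l - 4\right) = l u + \left(-4 + l\right) = -4 + l + l u$)
$8 \left(a{\left(\left(3 - 4\right) \left(3 - 1\right),6 \right)} + 3\right) 2 = 8 \left(\left(-4 + 6 + 6 \left(3 - 4\right) \left(3 - 1\right)\right) + 3\right) 2 = 8 \left(\left(-4 + 6 + 6 \left(\left(-1\right) 2\right)\right) + 3\right) 2 = 8 \left(\left(-4 + 6 + 6 \left(-2\right)\right) + 3\right) 2 = 8 \left(\left(-4 + 6 - 12\right) + 3\right) 2 = 8 \left(-10 + 3\right) 2 = 8 \left(-7\right) 2 = \left(-56\right) 2 = -112$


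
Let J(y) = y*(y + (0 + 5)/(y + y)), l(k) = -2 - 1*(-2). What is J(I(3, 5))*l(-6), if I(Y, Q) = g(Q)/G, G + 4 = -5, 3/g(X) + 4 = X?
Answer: 0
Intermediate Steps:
g(X) = 3/(-4 + X)
G = -9 (G = -4 - 5 = -9)
I(Y, Q) = -1/(3*(-4 + Q)) (I(Y, Q) = (3/(-4 + Q))/(-9) = (3/(-4 + Q))*(-⅑) = -1/(3*(-4 + Q)))
l(k) = 0 (l(k) = -2 + 2 = 0)
J(y) = y*(y + 5/(2*y)) (J(y) = y*(y + 5/((2*y))) = y*(y + 5*(1/(2*y))) = y*(y + 5/(2*y)))
J(I(3, 5))*l(-6) = (5/2 + (-1/(-12 + 3*5))²)*0 = (5/2 + (-1/(-12 + 15))²)*0 = (5/2 + (-1/3)²)*0 = (5/2 + (-1*⅓)²)*0 = (5/2 + (-⅓)²)*0 = (5/2 + ⅑)*0 = (47/18)*0 = 0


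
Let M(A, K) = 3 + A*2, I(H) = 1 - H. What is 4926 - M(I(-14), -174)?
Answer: 4893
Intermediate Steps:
M(A, K) = 3 + 2*A
4926 - M(I(-14), -174) = 4926 - (3 + 2*(1 - 1*(-14))) = 4926 - (3 + 2*(1 + 14)) = 4926 - (3 + 2*15) = 4926 - (3 + 30) = 4926 - 1*33 = 4926 - 33 = 4893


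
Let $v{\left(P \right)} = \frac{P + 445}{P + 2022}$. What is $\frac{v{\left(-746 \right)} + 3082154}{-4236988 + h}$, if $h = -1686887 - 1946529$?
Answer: $- \frac{3932828203}{10042635504} \approx -0.39161$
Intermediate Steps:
$h = -3633416$ ($h = -1686887 - 1946529 = -3633416$)
$v{\left(P \right)} = \frac{445 + P}{2022 + P}$
$\frac{v{\left(-746 \right)} + 3082154}{-4236988 + h} = \frac{\frac{445 - 746}{2022 - 746} + 3082154}{-4236988 - 3633416} = \frac{\frac{1}{1276} \left(-301\right) + 3082154}{-7870404} = \left(\frac{1}{1276} \left(-301\right) + 3082154\right) \left(- \frac{1}{7870404}\right) = \left(- \frac{301}{1276} + 3082154\right) \left(- \frac{1}{7870404}\right) = \frac{3932828203}{1276} \left(- \frac{1}{7870404}\right) = - \frac{3932828203}{10042635504}$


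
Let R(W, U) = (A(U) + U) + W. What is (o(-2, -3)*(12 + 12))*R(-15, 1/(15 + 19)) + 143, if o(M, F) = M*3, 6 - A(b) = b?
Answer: 1439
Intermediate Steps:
A(b) = 6 - b
o(M, F) = 3*M
R(W, U) = 6 + W (R(W, U) = ((6 - U) + U) + W = 6 + W)
(o(-2, -3)*(12 + 12))*R(-15, 1/(15 + 19)) + 143 = ((3*(-2))*(12 + 12))*(6 - 15) + 143 = -6*24*(-9) + 143 = -144*(-9) + 143 = 1296 + 143 = 1439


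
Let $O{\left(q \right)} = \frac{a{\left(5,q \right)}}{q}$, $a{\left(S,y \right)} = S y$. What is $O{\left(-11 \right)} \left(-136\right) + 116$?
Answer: $-564$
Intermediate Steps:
$O{\left(q \right)} = 5$ ($O{\left(q \right)} = \frac{5 q}{q} = 5$)
$O{\left(-11 \right)} \left(-136\right) + 116 = 5 \left(-136\right) + 116 = -680 + 116 = -564$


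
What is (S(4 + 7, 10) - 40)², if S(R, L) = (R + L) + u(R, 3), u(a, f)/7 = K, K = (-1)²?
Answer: 144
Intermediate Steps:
K = 1
u(a, f) = 7 (u(a, f) = 7*1 = 7)
S(R, L) = 7 + L + R (S(R, L) = (R + L) + 7 = (L + R) + 7 = 7 + L + R)
(S(4 + 7, 10) - 40)² = ((7 + 10 + (4 + 7)) - 40)² = ((7 + 10 + 11) - 40)² = (28 - 40)² = (-12)² = 144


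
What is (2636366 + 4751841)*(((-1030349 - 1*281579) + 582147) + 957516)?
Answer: 1682553321145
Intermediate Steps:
(2636366 + 4751841)*(((-1030349 - 1*281579) + 582147) + 957516) = 7388207*(((-1030349 - 281579) + 582147) + 957516) = 7388207*((-1311928 + 582147) + 957516) = 7388207*(-729781 + 957516) = 7388207*227735 = 1682553321145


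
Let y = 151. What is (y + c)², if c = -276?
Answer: 15625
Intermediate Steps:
(y + c)² = (151 - 276)² = (-125)² = 15625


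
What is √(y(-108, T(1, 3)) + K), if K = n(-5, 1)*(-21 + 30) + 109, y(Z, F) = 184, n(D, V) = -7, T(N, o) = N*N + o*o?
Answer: √230 ≈ 15.166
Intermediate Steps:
T(N, o) = N² + o²
K = 46 (K = -7*(-21 + 30) + 109 = -7*9 + 109 = -63 + 109 = 46)
√(y(-108, T(1, 3)) + K) = √(184 + 46) = √230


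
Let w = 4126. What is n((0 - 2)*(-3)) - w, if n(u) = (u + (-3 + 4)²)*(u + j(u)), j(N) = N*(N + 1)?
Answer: -3790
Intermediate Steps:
j(N) = N*(1 + N)
n(u) = (1 + u)*(u + u*(1 + u)) (n(u) = (u + (-3 + 4)²)*(u + u*(1 + u)) = (u + 1²)*(u + u*(1 + u)) = (u + 1)*(u + u*(1 + u)) = (1 + u)*(u + u*(1 + u)))
n((0 - 2)*(-3)) - w = ((0 - 2)*(-3))*(2 + ((0 - 2)*(-3))² + 3*((0 - 2)*(-3))) - 1*4126 = (-2*(-3))*(2 + (-2*(-3))² + 3*(-2*(-3))) - 4126 = 6*(2 + 6² + 3*6) - 4126 = 6*(2 + 36 + 18) - 4126 = 6*56 - 4126 = 336 - 4126 = -3790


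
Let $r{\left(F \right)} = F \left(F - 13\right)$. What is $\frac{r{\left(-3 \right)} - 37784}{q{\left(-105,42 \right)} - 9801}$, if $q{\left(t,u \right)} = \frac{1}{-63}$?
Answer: $\frac{297171}{77183} \approx 3.8502$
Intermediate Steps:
$q{\left(t,u \right)} = - \frac{1}{63}$
$r{\left(F \right)} = F \left(-13 + F\right)$
$\frac{r{\left(-3 \right)} - 37784}{q{\left(-105,42 \right)} - 9801} = \frac{- 3 \left(-13 - 3\right) - 37784}{- \frac{1}{63} - 9801} = \frac{\left(-3\right) \left(-16\right) - 37784}{- \frac{617464}{63}} = \left(48 - 37784\right) \left(- \frac{63}{617464}\right) = \left(-37736\right) \left(- \frac{63}{617464}\right) = \frac{297171}{77183}$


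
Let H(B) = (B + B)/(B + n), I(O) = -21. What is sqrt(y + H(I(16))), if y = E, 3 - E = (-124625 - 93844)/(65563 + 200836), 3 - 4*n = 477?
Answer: sqrt(2529590700175770)/24775107 ≈ 2.0301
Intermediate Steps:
n = -237/2 (n = 3/4 - 1/4*477 = 3/4 - 477/4 = -237/2 ≈ -118.50)
E = 1017666/266399 (E = 3 - (-124625 - 93844)/(65563 + 200836) = 3 - (-218469)/266399 = 3 - 1*(-218469/266399) = 3 + 218469/266399 = 1017666/266399 ≈ 3.8201)
y = 1017666/266399 ≈ 3.8201
H(B) = 2*B/(-237/2 + B) (H(B) = (B + B)/(B - 237/2) = (2*B)/(-237/2 + B) = 2*B/(-237/2 + B))
sqrt(y + H(I(16))) = sqrt(1017666/266399 + 4*(-21)/(-237 + 2*(-21))) = sqrt(1017666/266399 + 4*(-21)/(-237 - 42)) = sqrt(1017666/266399 + 4*(-21)/(-279)) = sqrt(1017666/266399 + 4*(-21)*(-1/279)) = sqrt(1017666/266399 + 28/93) = sqrt(102102110/24775107) = sqrt(2529590700175770)/24775107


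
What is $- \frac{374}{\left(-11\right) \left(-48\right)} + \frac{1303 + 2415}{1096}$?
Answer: $\frac{8825}{3288} \approx 2.684$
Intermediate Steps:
$- \frac{374}{\left(-11\right) \left(-48\right)} + \frac{1303 + 2415}{1096} = - \frac{374}{528} + 3718 \cdot \frac{1}{1096} = \left(-374\right) \frac{1}{528} + \frac{1859}{548} = - \frac{17}{24} + \frac{1859}{548} = \frac{8825}{3288}$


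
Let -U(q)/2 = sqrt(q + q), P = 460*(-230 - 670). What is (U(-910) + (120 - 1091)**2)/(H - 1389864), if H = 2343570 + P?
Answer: 942841/539706 - 2*I*sqrt(455)/269853 ≈ 1.747 - 0.00015809*I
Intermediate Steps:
P = -414000 (P = 460*(-900) = -414000)
H = 1929570 (H = 2343570 - 414000 = 1929570)
U(q) = -2*sqrt(2)*sqrt(q) (U(q) = -2*sqrt(q + q) = -2*sqrt(2)*sqrt(q))
(U(-910) + (120 - 1091)**2)/(H - 1389864) = (-2*sqrt(2)*sqrt(-910) + (120 - 1091)**2)/(1929570 - 1389864) = (-2*sqrt(2)*I*sqrt(910) + (-971)**2)/539706 = (-4*I*sqrt(455) + 942841)*(1/539706) = (942841 - 4*I*sqrt(455))*(1/539706) = 942841/539706 - 2*I*sqrt(455)/269853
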